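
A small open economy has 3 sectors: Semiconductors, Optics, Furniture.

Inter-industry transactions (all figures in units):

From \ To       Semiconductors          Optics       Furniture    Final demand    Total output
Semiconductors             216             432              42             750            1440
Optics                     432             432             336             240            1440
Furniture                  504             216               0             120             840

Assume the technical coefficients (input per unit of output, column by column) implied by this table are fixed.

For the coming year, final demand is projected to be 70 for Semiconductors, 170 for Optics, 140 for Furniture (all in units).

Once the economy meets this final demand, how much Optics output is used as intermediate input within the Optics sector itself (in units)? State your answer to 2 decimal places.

z_OO = 167.57

Technical coefficients a_ij = z_ij / X_j:
  a_SS = 216/1440 = 0.15, a_OS = 432/1440 = 0.30, a_FS = 504/1440 = 0.35
  a_SO = 432/1440 = 0.30, a_OO = 432/1440 = 0.30, a_FO = 216/1440 = 0.15
  a_SF = 42/840 = 0.05, a_OF = 336/840 = 0.40, a_FF = 0/840 = 0.00
I − A =
  [   0.85    -0.30    -0.05]
  [  -0.30     0.70    -0.40]
  [  -0.35    -0.15     1.00]
Cofactors of I−A, C_ij = (−1)^(i+j)·(minor ij) (rows/columns in the sector order above):
  C_11 = (0.70)(1.00) − (-0.40)(-0.15) = 0.6400
  C_12 = −[(-0.30)(1.00) − (-0.40)(-0.35)] = 0.4400
  C_13 = (-0.30)(-0.15) − (0.70)(-0.35) = 0.2900
  C_21 = −[(-0.30)(1.00) − (-0.05)(-0.15)] = 0.3075
  C_22 = (0.85)(1.00) − (-0.05)(-0.35) = 0.8325
  C_23 = −[(0.85)(-0.15) − (-0.30)(-0.35)] = 0.2325
  C_31 = (-0.30)(-0.40) − (-0.05)(0.70) = 0.1550
  C_32 = −[(0.85)(-0.40) − (-0.05)(-0.30)] = 0.3550
  C_33 = (0.85)(0.70) − (-0.30)(-0.30) = 0.5050
det(I−A) = Σ_j (I−A)_1j·C_1j = (0.85)(0.6400) + (-0.30)(0.4400) + (-0.05)(0.2900) = 0.3975
adj(I−A) = Cᵀ =
  [ 0.6400   0.3075   0.1550]
  [ 0.4400   0.8325   0.3550]
  [ 0.2900   0.2325   0.5050]
(I − A)⁻¹ = adj(I−A) / det(I−A) ≈
  [   1.6101     0.7736     0.3899]
  [   1.1069     2.0943     0.8931]
  [   0.7296     0.5849     1.2704]
First solve x = (I − A)⁻¹ d = adj(I−A)·d / det(I−A); in particular x_O = (0.4400·70 + 0.8325·170 + 0.3550·140) / 0.3975 = 222.025 / 0.3975 ≈ 558.5535.
Intermediate flow from O to O: z_OO = a_OO · x_O = 0.30 × 222.025 / 0.3975 = 66.6075 / 0.3975 ≈ 167.57.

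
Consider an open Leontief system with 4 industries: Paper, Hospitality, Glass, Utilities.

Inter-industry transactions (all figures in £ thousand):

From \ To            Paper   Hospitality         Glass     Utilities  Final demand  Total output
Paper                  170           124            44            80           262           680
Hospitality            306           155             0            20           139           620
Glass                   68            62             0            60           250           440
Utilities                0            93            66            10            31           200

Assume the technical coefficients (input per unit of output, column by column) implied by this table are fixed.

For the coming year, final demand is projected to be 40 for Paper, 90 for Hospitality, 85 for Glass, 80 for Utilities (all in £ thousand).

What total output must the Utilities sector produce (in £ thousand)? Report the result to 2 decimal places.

x_4 = 158.19

Technical coefficients a_ij = z_ij / X_j:
  a_11 = 170/680 = 0.25, a_21 = 306/680 = 0.45, a_31 = 68/680 = 0.10, a_41 = 0/680 = 0.00
  a_12 = 124/620 = 0.20, a_22 = 155/620 = 0.25, a_32 = 62/620 = 0.10, a_42 = 93/620 = 0.15
  a_13 = 44/440 = 0.10, a_23 = 0/440 = 0.00, a_33 = 0/440 = 0.00, a_43 = 66/440 = 0.15
  a_14 = 80/200 = 0.40, a_24 = 20/200 = 0.10, a_34 = 60/200 = 0.30, a_44 = 10/200 = 0.05
I − A =
  [   0.75    -0.20    -0.10    -0.40]
  [  -0.45     0.75     0.00    -0.10]
  [  -0.10    -0.10     1.00    -0.30]
  [   0.00    -0.15    -0.15     0.95]
Compute the cofactors C_ij = (−1)^(i+j)·(3×3 minor ij) of I−A; the adjugate is their transpose:
adj(I−A) = Cᵀ =
  [ 0.662250   0.261000   0.117750   0.343500]
  [ 0.408750   0.663250   0.081000   0.267500]
  [ 0.132750   0.130000   0.410625   0.199250]
  [ 0.085500   0.125250   0.077625   0.460500]
det(I−A) = Σ_j (I−A)_1j·C_1j = (0.75)(0.662250) + (-0.20)(0.408750) + (-0.10)(0.132750) + (-0.40)(0.085500) = 0.3674625
(I − A)⁻¹ = adj(I−A) / det(I−A) ≈
  [   1.8022     0.7103     0.3204     0.9348]
  [   1.1124     1.8049     0.2204     0.7280]
  [   0.3613     0.3538     1.1175     0.5422]
  [   0.2327     0.3409     0.2112     1.2532]
x = (I − A)⁻¹ d = adj(I−A)·d / det(I−A), with det(I−A) = 0.3674625:
  x_1 = (0.662250·40 + 0.261000·90 + 0.117750·85 + 0.343500·80) / 0.3674625 = 87.46875 / 0.3674625 ≈ 238.03
  x_2 = (0.408750·40 + 0.663250·90 + 0.081000·85 + 0.267500·80) / 0.3674625 = 104.3275 / 0.3674625 ≈ 283.91
  x_3 = (0.132750·40 + 0.130000·90 + 0.410625·85 + 0.199250·80) / 0.3674625 = 67.853125 / 0.3674625 ≈ 184.65
  x_4 = (0.085500·40 + 0.125250·90 + 0.077625·85 + 0.460500·80) / 0.3674625 = 58.130625 / 0.3674625 ≈ 158.19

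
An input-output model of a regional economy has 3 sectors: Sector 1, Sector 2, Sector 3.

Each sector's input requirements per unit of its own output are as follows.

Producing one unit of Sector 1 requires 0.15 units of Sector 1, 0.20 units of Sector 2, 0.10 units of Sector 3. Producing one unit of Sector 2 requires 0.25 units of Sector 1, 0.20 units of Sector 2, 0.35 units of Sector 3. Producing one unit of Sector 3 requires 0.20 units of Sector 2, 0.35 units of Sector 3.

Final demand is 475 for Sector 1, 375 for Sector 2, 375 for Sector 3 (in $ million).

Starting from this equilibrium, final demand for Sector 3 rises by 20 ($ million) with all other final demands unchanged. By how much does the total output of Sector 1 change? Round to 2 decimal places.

Δx_1 = 2.90

I − A =
  [   0.85    -0.25     0.00]
  [  -0.20     0.80    -0.20]
  [  -0.10    -0.35     0.65]
Cofactors of I−A, C_ij = (−1)^(i+j)·(minor ij) (rows/columns in the sector order above):
  C_11 = (0.80)(0.65) − (-0.20)(-0.35) = 0.4500
  C_12 = −[(-0.20)(0.65) − (-0.20)(-0.10)] = 0.1500
  C_13 = (-0.20)(-0.35) − (0.80)(-0.10) = 0.1500
  C_21 = −[(-0.25)(0.65) − (0.00)(-0.35)] = 0.1625
  C_22 = (0.85)(0.65) − (0.00)(-0.10) = 0.5525
  C_23 = −[(0.85)(-0.35) − (-0.25)(-0.10)] = 0.3225
  C_31 = (-0.25)(-0.20) − (0.00)(0.80) = 0.0500
  C_32 = −[(0.85)(-0.20) − (0.00)(-0.20)] = 0.1700
  C_33 = (0.85)(0.80) − (-0.25)(-0.20) = 0.6300
det(I−A) = Σ_j (I−A)_1j·C_1j = (0.85)(0.4500) + (-0.25)(0.1500) + (0.00)(0.1500) = 0.3450
adj(I−A) = Cᵀ =
  [ 0.4500   0.1625   0.0500]
  [ 0.1500   0.5525   0.1700]
  [ 0.1500   0.3225   0.6300]
(I − A)⁻¹ = adj(I−A) / det(I−A) ≈
  [   1.3043     0.4710     0.1449]
  [   0.4348     1.6014     0.4928]
  [   0.4348     0.9348     1.8261]
Δx = (I − A)⁻¹ Δd with Δd having +20 in the Sector 3 component and 0 elsewhere.
So Δx_1 = L_13 · (+20), where L_13 = adj(I−A)_13 / det(I−A) = 0.0500 / 0.3450.
Δx_1 = 0.0500 × (+20) / 0.3450 = 1.00 / 0.3450 ≈ 2.90.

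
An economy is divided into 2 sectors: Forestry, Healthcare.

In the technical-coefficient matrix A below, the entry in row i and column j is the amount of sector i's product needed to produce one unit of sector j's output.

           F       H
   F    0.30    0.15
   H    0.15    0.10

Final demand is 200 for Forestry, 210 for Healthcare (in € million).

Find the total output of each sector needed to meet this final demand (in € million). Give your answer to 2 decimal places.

I − A =
  [   0.70    -0.15]
  [  -0.15     0.90]
det(I−A) = (0.70)(0.90) − (-0.15)(-0.15) = 0.6075
adj(I−A) = [[0.90, 0.15], [0.15, 0.70]]
(I − A)⁻¹ = adj(I−A) / det(I−A) ≈
  [   1.4815     0.2469]
  [   0.2469     1.1523]
x = (I − A)⁻¹ d = adj(I−A)·d / det(I−A), with det(I−A) = 0.6075:
  x_F = (0.90·200 + 0.15·210) / 0.6075 = 211.50 / 0.6075 ≈ 348.15
  x_H = (0.15·200 + 0.70·210) / 0.6075 = 177.00 / 0.6075 ≈ 291.36

x_F = 348.15, x_H = 291.36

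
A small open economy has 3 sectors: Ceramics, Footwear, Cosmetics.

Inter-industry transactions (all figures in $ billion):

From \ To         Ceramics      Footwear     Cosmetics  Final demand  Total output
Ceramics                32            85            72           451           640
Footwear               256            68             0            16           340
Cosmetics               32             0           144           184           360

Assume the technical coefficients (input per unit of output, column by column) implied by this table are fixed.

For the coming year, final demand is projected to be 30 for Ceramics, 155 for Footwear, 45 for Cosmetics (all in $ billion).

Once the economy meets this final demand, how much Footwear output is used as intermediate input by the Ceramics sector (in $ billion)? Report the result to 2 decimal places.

z_21 = 46.24

Technical coefficients a_ij = z_ij / X_j:
  a_11 = 32/640 = 0.05, a_21 = 256/640 = 0.40, a_31 = 32/640 = 0.05
  a_12 = 85/340 = 0.25, a_22 = 68/340 = 0.20, a_32 = 0/340 = 0.00
  a_13 = 72/360 = 0.20, a_23 = 0/360 = 0.00, a_33 = 144/360 = 0.40
I − A =
  [   0.95    -0.25    -0.20]
  [  -0.40     0.80     0.00]
  [  -0.05     0.00     0.60]
Cofactors of I−A, C_ij = (−1)^(i+j)·(minor ij) (rows/columns in the sector order above):
  C_11 = (0.80)(0.60) − (0.00)(0.00) = 0.4800
  C_12 = −[(-0.40)(0.60) − (0.00)(-0.05)] = 0.2400
  C_13 = (-0.40)(0.00) − (0.80)(-0.05) = 0.0400
  C_21 = −[(-0.25)(0.60) − (-0.20)(0.00)] = 0.1500
  C_22 = (0.95)(0.60) − (-0.20)(-0.05) = 0.5600
  C_23 = −[(0.95)(0.00) − (-0.25)(-0.05)] = 0.0125
  C_31 = (-0.25)(0.00) − (-0.20)(0.80) = 0.1600
  C_32 = −[(0.95)(0.00) − (-0.20)(-0.40)] = 0.0800
  C_33 = (0.95)(0.80) − (-0.25)(-0.40) = 0.6600
det(I−A) = Σ_j (I−A)_1j·C_1j = (0.95)(0.4800) + (-0.25)(0.2400) + (-0.20)(0.0400) = 0.3880
adj(I−A) = Cᵀ =
  [ 0.4800   0.1500   0.1600]
  [ 0.2400   0.5600   0.0800]
  [ 0.0400   0.0125   0.6600]
(I − A)⁻¹ = adj(I−A) / det(I−A) ≈
  [   1.2371     0.3866     0.4124]
  [   0.6186     1.4433     0.2062]
  [   0.1031     0.0322     1.7010]
First solve x = (I − A)⁻¹ d = adj(I−A)·d / det(I−A); in particular x_1 = (0.4800·30 + 0.1500·155 + 0.1600·45) / 0.3880 = 44.85 / 0.3880 ≈ 115.5928.
Intermediate flow from 2 to 1: z_21 = a_21 · x_1 = 0.40 × 44.85 / 0.3880 = 17.94 / 0.3880 ≈ 46.24.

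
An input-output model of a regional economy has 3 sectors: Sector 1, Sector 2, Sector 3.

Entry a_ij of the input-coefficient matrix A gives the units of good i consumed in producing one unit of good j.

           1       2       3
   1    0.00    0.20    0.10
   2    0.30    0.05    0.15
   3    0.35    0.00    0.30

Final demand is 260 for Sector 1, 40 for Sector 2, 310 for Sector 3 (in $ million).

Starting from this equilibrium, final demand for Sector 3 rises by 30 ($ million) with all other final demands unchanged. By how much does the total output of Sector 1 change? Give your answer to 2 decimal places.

I − A =
  [   1.00    -0.20    -0.10]
  [  -0.30     0.95    -0.15]
  [  -0.35     0.00     0.70]
Cofactors of I−A, C_ij = (−1)^(i+j)·(minor ij) (rows/columns in the sector order above):
  C_11 = (0.95)(0.70) − (-0.15)(0.00) = 0.6650
  C_12 = −[(-0.30)(0.70) − (-0.15)(-0.35)] = 0.2625
  C_13 = (-0.30)(0.00) − (0.95)(-0.35) = 0.3325
  C_21 = −[(-0.20)(0.70) − (-0.10)(0.00)] = 0.1400
  C_22 = (1.00)(0.70) − (-0.10)(-0.35) = 0.6650
  C_23 = −[(1.00)(0.00) − (-0.20)(-0.35)] = 0.0700
  C_31 = (-0.20)(-0.15) − (-0.10)(0.95) = 0.1250
  C_32 = −[(1.00)(-0.15) − (-0.10)(-0.30)] = 0.1800
  C_33 = (1.00)(0.95) − (-0.20)(-0.30) = 0.8900
det(I−A) = Σ_j (I−A)_1j·C_1j = (1.00)(0.6650) + (-0.20)(0.2625) + (-0.10)(0.3325) = 0.57925
adj(I−A) = Cᵀ =
  [ 0.6650   0.1400   0.1250]
  [ 0.2625   0.6650   0.1800]
  [ 0.3325   0.0700   0.8900]
(I − A)⁻¹ = adj(I−A) / det(I−A) ≈
  [   1.1480     0.2417     0.2158]
  [   0.4532     1.1480     0.3107]
  [   0.5740     0.1208     1.5365]
Δx = (I − A)⁻¹ Δd with Δd having +30 in the Sector 3 component and 0 elsewhere.
So Δx_1 = L_13 · (+30), where L_13 = adj(I−A)_13 / det(I−A) = 0.1250 / 0.57925.
Δx_1 = 0.1250 × (+30) / 0.57925 = 3.75 / 0.57925 ≈ 6.47.

Δx_1 = 6.47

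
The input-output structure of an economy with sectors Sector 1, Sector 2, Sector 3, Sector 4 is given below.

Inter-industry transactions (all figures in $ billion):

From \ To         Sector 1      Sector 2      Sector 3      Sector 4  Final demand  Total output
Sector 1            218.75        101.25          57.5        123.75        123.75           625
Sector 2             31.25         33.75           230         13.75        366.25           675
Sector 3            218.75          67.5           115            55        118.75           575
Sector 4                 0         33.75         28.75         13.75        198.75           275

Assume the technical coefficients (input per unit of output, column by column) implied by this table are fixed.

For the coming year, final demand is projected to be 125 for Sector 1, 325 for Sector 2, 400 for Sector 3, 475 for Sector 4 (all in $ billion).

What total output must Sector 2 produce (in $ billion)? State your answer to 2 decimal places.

x_2 = 941.03

Technical coefficients a_ij = z_ij / X_j:
  a_11 = 218.75/625 = 0.35, a_21 = 31.25/625 = 0.05, a_31 = 218.75/625 = 0.35, a_41 = 0/625 = 0.00
  a_12 = 101.25/675 = 0.15, a_22 = 33.75/675 = 0.05, a_32 = 67.5/675 = 0.10, a_42 = 33.75/675 = 0.05
  a_13 = 57.5/575 = 0.10, a_23 = 230/575 = 0.40, a_33 = 115/575 = 0.20, a_43 = 28.75/575 = 0.05
  a_14 = 123.75/275 = 0.45, a_24 = 13.75/275 = 0.05, a_34 = 55/275 = 0.20, a_44 = 13.75/275 = 0.05
I − A =
  [   0.65    -0.15    -0.10    -0.45]
  [  -0.05     0.95    -0.40    -0.05]
  [  -0.35    -0.10     0.80    -0.20]
  [   0.00    -0.05    -0.05     0.95]
Compute the cofactors C_ij = (−1)^(i+j)·(3×3 minor ij) of I−A; the adjugate is their transpose:
adj(I−A) = Cᵀ =
  [ 0.668250   0.143250   0.177750   0.361500]
  [ 0.171375   0.446375   0.254500   0.158250]
  [ 0.320250   0.126000   0.576750   0.279750]
  [ 0.025875   0.030125   0.043750   0.407250]
det(I−A) = Σ_j (I−A)_1j·C_1j = (0.65)(0.668250) + (-0.15)(0.171375) + (-0.10)(0.320250) + (-0.45)(0.025875) = 0.3649875
(I − A)⁻¹ = adj(I−A) / det(I−A) ≈
  [   1.8309     0.3925     0.4870     0.9904]
  [   0.4695     1.2230     0.6973     0.4336]
  [   0.8774     0.3452     1.5802     0.7665]
  [   0.0709     0.0825     0.1199     1.1158]
x = (I − A)⁻¹ d = adj(I−A)·d / det(I−A), with det(I−A) = 0.3649875:
  x_1 = (0.668250·125 + 0.143250·325 + 0.177750·400 + 0.361500·475) / 0.3649875 = 372.90 / 0.3649875 ≈ 1021.68
  x_2 = (0.171375·125 + 0.446375·325 + 0.254500·400 + 0.158250·475) / 0.3649875 = 343.4625 / 0.3649875 ≈ 941.03
  x_3 = (0.320250·125 + 0.126000·325 + 0.576750·400 + 0.279750·475) / 0.3649875 = 444.5625 / 0.3649875 ≈ 1218.02
  x_4 = (0.025875·125 + 0.030125·325 + 0.043750·400 + 0.407250·475) / 0.3649875 = 223.96875 / 0.3649875 ≈ 613.63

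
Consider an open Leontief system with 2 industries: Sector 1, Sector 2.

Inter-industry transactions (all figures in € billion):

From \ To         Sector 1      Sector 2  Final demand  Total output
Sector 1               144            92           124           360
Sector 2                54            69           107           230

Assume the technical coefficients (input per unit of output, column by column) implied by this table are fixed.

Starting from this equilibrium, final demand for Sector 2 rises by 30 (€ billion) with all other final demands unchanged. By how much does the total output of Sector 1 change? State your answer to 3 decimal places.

Technical coefficients a_ij = z_ij / X_j:
  a_11 = 144/360 = 0.40, a_21 = 54/360 = 0.15
  a_12 = 92/230 = 0.40, a_22 = 69/230 = 0.30
I − A =
  [   0.60    -0.40]
  [  -0.15     0.70]
det(I−A) = (0.60)(0.70) − (-0.40)(-0.15) = 0.3600
adj(I−A) = [[0.70, 0.40], [0.15, 0.60]]
(I − A)⁻¹ = adj(I−A) / det(I−A) ≈
  [   1.9444     1.1111]
  [   0.4167     1.6667]
Δx = (I − A)⁻¹ Δd with Δd having +30 in the Sector 2 component and 0 elsewhere.
So Δx_1 = L_12 · (+30), where L_12 = adj(I−A)_12 / det(I−A) = 0.40 / 0.3600.
Δx_1 = 0.40 × (+30) / 0.3600 = 12.00 / 0.3600 ≈ 33.333.

Δx_1 = 33.333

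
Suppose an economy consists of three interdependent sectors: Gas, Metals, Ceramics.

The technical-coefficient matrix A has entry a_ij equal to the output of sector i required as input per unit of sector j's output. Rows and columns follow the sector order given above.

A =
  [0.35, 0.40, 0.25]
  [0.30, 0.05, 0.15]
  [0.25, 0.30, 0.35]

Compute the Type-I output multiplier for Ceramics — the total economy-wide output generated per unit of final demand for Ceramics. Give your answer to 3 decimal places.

I − A =
  [   0.65    -0.40    -0.25]
  [  -0.30     0.95    -0.15]
  [  -0.25    -0.30     0.65]
Cofactors of I−A, C_ij = (−1)^(i+j)·(minor ij) (rows/columns in the sector order above):
  C_11 = (0.95)(0.65) − (-0.15)(-0.30) = 0.5725
  C_12 = −[(-0.30)(0.65) − (-0.15)(-0.25)] = 0.2325
  C_13 = (-0.30)(-0.30) − (0.95)(-0.25) = 0.3275
  C_21 = −[(-0.40)(0.65) − (-0.25)(-0.30)] = 0.3350
  C_22 = (0.65)(0.65) − (-0.25)(-0.25) = 0.3600
  C_23 = −[(0.65)(-0.30) − (-0.40)(-0.25)] = 0.2950
  C_31 = (-0.40)(-0.15) − (-0.25)(0.95) = 0.2975
  C_32 = −[(0.65)(-0.15) − (-0.25)(-0.30)] = 0.1725
  C_33 = (0.65)(0.95) − (-0.40)(-0.30) = 0.4975
det(I−A) = Σ_j (I−A)_1j·C_1j = (0.65)(0.5725) + (-0.40)(0.2325) + (-0.25)(0.3275) = 0.19725
adj(I−A) = Cᵀ =
  [ 0.5725   0.3350   0.2975]
  [ 0.2325   0.3600   0.1725]
  [ 0.3275   0.2950   0.4975]
(I − A)⁻¹ = adj(I−A) / det(I−A) ≈
  [   2.9024     1.6984     1.5082]
  [   1.1787     1.8251     0.8745]
  [   1.6603     1.4956     2.5222]
The output multiplier for sector j is the column-j sum of the Leontief inverse (I − A)⁻¹ = adj(I−A) / det(I−A).
Column C of adj(I−A): (0.2975, 0.1725, 0.4975); det(I−A) = 0.19725.
m_C = (0.2975 + 0.1725 + 0.4975) / 0.19725 = 0.9675 / 0.19725 ≈ 4.905.

m_C = 4.905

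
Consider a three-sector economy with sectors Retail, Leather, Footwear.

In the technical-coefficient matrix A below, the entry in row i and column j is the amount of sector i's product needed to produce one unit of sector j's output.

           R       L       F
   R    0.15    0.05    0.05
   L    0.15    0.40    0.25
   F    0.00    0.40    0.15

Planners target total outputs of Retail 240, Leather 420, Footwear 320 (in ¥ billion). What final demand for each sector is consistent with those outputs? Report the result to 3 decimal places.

I − A =
  [   0.85    -0.05    -0.05]
  [  -0.15     0.60    -0.25]
  [   0.00    -0.40     0.85]
d = (I − A) x:
  d_R = (+0.85)·240 + (-0.05)·420 + (-0.05)·320 = 167.000
  d_L = (-0.15)·240 + (+0.60)·420 + (-0.25)·320 = 136.000
  d_F = (+0.00)·240 + (-0.40)·420 + (+0.85)·320 = 104.000

d_R = 167.000, d_L = 136.000, d_F = 104.000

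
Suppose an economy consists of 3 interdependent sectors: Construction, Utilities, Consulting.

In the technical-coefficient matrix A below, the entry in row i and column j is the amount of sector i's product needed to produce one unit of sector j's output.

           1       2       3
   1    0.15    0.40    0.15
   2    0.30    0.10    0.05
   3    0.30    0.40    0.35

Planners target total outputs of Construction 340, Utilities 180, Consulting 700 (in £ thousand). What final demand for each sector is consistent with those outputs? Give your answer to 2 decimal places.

d_1 = 112.00, d_2 = 25.00, d_3 = 281.00

I − A =
  [   0.85    -0.40    -0.15]
  [  -0.30     0.90    -0.05]
  [  -0.30    -0.40     0.65]
d = (I − A) x:
  d_1 = (+0.85)·340 + (-0.40)·180 + (-0.15)·700 = 112.00
  d_2 = (-0.30)·340 + (+0.90)·180 + (-0.05)·700 = 25.00
  d_3 = (-0.30)·340 + (-0.40)·180 + (+0.65)·700 = 281.00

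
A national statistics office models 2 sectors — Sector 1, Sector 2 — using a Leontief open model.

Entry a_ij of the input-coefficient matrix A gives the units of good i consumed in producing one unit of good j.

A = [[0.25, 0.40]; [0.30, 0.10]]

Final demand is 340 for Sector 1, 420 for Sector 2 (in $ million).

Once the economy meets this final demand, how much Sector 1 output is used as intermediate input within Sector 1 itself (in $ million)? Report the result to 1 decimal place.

I − A =
  [   0.75    -0.40]
  [  -0.30     0.90]
det(I−A) = (0.75)(0.90) − (-0.40)(-0.30) = 0.5550
adj(I−A) = [[0.90, 0.40], [0.30, 0.75]]
(I − A)⁻¹ = adj(I−A) / det(I−A) ≈
  [   1.6216     0.7207]
  [   0.5405     1.3514]
First solve x = (I − A)⁻¹ d = adj(I−A)·d / det(I−A); in particular x_1 = (0.90·340 + 0.40·420) / 0.5550 = 474.00 / 0.5550 ≈ 854.054.
Intermediate flow from 1 to 1: z_11 = a_11 · x_1 = 0.25 × 474.00 / 0.5550 = 118.50 / 0.5550 ≈ 213.5.

z_11 = 213.5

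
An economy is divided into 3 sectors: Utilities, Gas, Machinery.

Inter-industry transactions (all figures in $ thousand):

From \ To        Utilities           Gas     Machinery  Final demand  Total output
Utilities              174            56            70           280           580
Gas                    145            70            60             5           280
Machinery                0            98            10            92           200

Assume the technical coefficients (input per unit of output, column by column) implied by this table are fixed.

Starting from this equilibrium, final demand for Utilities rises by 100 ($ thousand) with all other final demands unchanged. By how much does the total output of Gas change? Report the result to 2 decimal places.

Δx_2 = 68.42

Technical coefficients a_ij = z_ij / X_j:
  a_11 = 174/580 = 0.30, a_21 = 145/580 = 0.25, a_31 = 0/580 = 0.00
  a_12 = 56/280 = 0.20, a_22 = 70/280 = 0.25, a_32 = 98/280 = 0.35
  a_13 = 70/200 = 0.35, a_23 = 60/200 = 0.30, a_33 = 10/200 = 0.05
I − A =
  [   0.70    -0.20    -0.35]
  [  -0.25     0.75    -0.30]
  [   0.00    -0.35     0.95]
Cofactors of I−A, C_ij = (−1)^(i+j)·(minor ij) (rows/columns in the sector order above):
  C_11 = (0.75)(0.95) − (-0.30)(-0.35) = 0.6075
  C_12 = −[(-0.25)(0.95) − (-0.30)(0.00)] = 0.2375
  C_13 = (-0.25)(-0.35) − (0.75)(0.00) = 0.0875
  C_21 = −[(-0.20)(0.95) − (-0.35)(-0.35)] = 0.3125
  C_22 = (0.70)(0.95) − (-0.35)(0.00) = 0.6650
  C_23 = −[(0.70)(-0.35) − (-0.20)(0.00)] = 0.2450
  C_31 = (-0.20)(-0.30) − (-0.35)(0.75) = 0.3225
  C_32 = −[(0.70)(-0.30) − (-0.35)(-0.25)] = 0.2975
  C_33 = (0.70)(0.75) − (-0.20)(-0.25) = 0.4750
det(I−A) = Σ_j (I−A)_1j·C_1j = (0.70)(0.6075) + (-0.20)(0.2375) + (-0.35)(0.0875) = 0.347125
adj(I−A) = Cᵀ =
  [ 0.6075   0.3125   0.3225]
  [ 0.2375   0.6650   0.2975]
  [ 0.0875   0.2450   0.4750]
(I − A)⁻¹ = adj(I−A) / det(I−A) ≈
  [   1.7501     0.9003     0.9291]
  [   0.6842     1.9157     0.8570]
  [   0.2521     0.7058     1.3684]
Δx = (I − A)⁻¹ Δd with Δd having +100 in the Utilities component and 0 elsewhere.
So Δx_2 = L_21 · (+100), where L_21 = adj(I−A)_21 / det(I−A) = 0.2375 / 0.347125.
Δx_2 = 0.2375 × (+100) / 0.347125 = 23.75 / 0.347125 ≈ 68.42.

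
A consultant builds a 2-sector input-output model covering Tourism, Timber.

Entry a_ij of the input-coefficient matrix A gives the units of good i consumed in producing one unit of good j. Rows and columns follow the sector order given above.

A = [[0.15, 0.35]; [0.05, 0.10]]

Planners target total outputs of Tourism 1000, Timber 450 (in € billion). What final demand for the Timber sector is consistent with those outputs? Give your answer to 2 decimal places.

I − A =
  [   0.85    -0.35]
  [  -0.05     0.90]
d = (I − A) x:
  d_1 = (+0.85)·1000 + (-0.35)·450 = 692.50
  d_2 = (-0.05)·1000 + (+0.90)·450 = 355.00

d_2 = 355.00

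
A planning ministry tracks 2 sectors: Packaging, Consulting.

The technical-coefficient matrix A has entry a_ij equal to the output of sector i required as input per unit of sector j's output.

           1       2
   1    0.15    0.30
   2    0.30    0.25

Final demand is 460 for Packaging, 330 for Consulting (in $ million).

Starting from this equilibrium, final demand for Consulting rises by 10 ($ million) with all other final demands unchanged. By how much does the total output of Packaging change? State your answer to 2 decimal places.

Δx_1 = 5.48

I − A =
  [   0.85    -0.30]
  [  -0.30     0.75]
det(I−A) = (0.85)(0.75) − (-0.30)(-0.30) = 0.5475
adj(I−A) = [[0.75, 0.30], [0.30, 0.85]]
(I − A)⁻¹ = adj(I−A) / det(I−A) ≈
  [   1.3699     0.5479]
  [   0.5479     1.5525]
Δx = (I − A)⁻¹ Δd with Δd having +10 in the Consulting component and 0 elsewhere.
So Δx_1 = L_12 · (+10), where L_12 = adj(I−A)_12 / det(I−A) = 0.30 / 0.5475.
Δx_1 = 0.30 × (+10) / 0.5475 = 3.00 / 0.5475 ≈ 5.48.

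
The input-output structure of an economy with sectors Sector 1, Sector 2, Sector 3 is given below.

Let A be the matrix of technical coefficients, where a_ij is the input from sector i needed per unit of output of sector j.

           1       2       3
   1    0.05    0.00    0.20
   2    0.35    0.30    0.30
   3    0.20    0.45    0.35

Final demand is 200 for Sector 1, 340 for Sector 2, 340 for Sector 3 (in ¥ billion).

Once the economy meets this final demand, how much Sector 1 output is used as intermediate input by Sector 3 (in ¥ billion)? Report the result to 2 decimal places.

I − A =
  [   0.95     0.00    -0.20]
  [  -0.35     0.70    -0.30]
  [  -0.20    -0.45     0.65]
Cofactors of I−A, C_ij = (−1)^(i+j)·(minor ij) (rows/columns in the sector order above):
  C_11 = (0.70)(0.65) − (-0.30)(-0.45) = 0.3200
  C_12 = −[(-0.35)(0.65) − (-0.30)(-0.20)] = 0.2875
  C_13 = (-0.35)(-0.45) − (0.70)(-0.20) = 0.2975
  C_21 = −[(0.00)(0.65) − (-0.20)(-0.45)] = 0.0900
  C_22 = (0.95)(0.65) − (-0.20)(-0.20) = 0.5775
  C_23 = −[(0.95)(-0.45) − (0.00)(-0.20)] = 0.4275
  C_31 = (0.00)(-0.30) − (-0.20)(0.70) = 0.1400
  C_32 = −[(0.95)(-0.30) − (-0.20)(-0.35)] = 0.3550
  C_33 = (0.95)(0.70) − (0.00)(-0.35) = 0.6650
det(I−A) = Σ_j (I−A)_1j·C_1j = (0.95)(0.3200) + (0.00)(0.2875) + (-0.20)(0.2975) = 0.2445
adj(I−A) = Cᵀ =
  [ 0.3200   0.0900   0.1400]
  [ 0.2875   0.5775   0.3550]
  [ 0.2975   0.4275   0.6650]
(I − A)⁻¹ = adj(I−A) / det(I−A) ≈
  [   1.3088     0.3681     0.5726]
  [   1.1759     2.3620     1.4519]
  [   1.2168     1.7485     2.7198]
First solve x = (I − A)⁻¹ d = adj(I−A)·d / det(I−A); in particular x_3 = (0.2975·200 + 0.4275·340 + 0.6650·340) / 0.2445 = 430.95 / 0.2445 ≈ 1762.5767.
Intermediate flow from 1 to 3: z_13 = a_13 · x_3 = 0.20 × 430.95 / 0.2445 = 86.19 / 0.2445 ≈ 352.52.

z_13 = 352.52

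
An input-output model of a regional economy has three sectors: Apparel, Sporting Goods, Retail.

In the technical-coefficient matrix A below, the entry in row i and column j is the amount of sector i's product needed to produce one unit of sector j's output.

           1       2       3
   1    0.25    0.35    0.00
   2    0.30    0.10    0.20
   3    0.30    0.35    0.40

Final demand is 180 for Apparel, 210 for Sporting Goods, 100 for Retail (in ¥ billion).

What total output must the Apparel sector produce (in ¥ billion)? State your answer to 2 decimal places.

I − A =
  [   0.75    -0.35     0.00]
  [  -0.30     0.90    -0.20]
  [  -0.30    -0.35     0.60]
Cofactors of I−A, C_ij = (−1)^(i+j)·(minor ij) (rows/columns in the sector order above):
  C_11 = (0.90)(0.60) − (-0.20)(-0.35) = 0.4700
  C_12 = −[(-0.30)(0.60) − (-0.20)(-0.30)] = 0.2400
  C_13 = (-0.30)(-0.35) − (0.90)(-0.30) = 0.3750
  C_21 = −[(-0.35)(0.60) − (0.00)(-0.35)] = 0.2100
  C_22 = (0.75)(0.60) − (0.00)(-0.30) = 0.4500
  C_23 = −[(0.75)(-0.35) − (-0.35)(-0.30)] = 0.3675
  C_31 = (-0.35)(-0.20) − (0.00)(0.90) = 0.0700
  C_32 = −[(0.75)(-0.20) − (0.00)(-0.30)] = 0.1500
  C_33 = (0.75)(0.90) − (-0.35)(-0.30) = 0.5700
det(I−A) = Σ_j (I−A)_1j·C_1j = (0.75)(0.4700) + (-0.35)(0.2400) + (0.00)(0.3750) = 0.2685
adj(I−A) = Cᵀ =
  [ 0.4700   0.2100   0.0700]
  [ 0.2400   0.4500   0.1500]
  [ 0.3750   0.3675   0.5700]
(I − A)⁻¹ = adj(I−A) / det(I−A) ≈
  [   1.7505     0.7821     0.2607]
  [   0.8939     1.6760     0.5587]
  [   1.3966     1.3687     2.1229]
x = (I − A)⁻¹ d = adj(I−A)·d / det(I−A), with det(I−A) = 0.2685:
  x_1 = (0.4700·180 + 0.2100·210 + 0.0700·100) / 0.2685 = 135.70 / 0.2685 ≈ 505.40
  x_2 = (0.2400·180 + 0.4500·210 + 0.1500·100) / 0.2685 = 152.70 / 0.2685 ≈ 568.72
  x_3 = (0.3750·180 + 0.3675·210 + 0.5700·100) / 0.2685 = 201.675 / 0.2685 ≈ 751.12

x_1 = 505.40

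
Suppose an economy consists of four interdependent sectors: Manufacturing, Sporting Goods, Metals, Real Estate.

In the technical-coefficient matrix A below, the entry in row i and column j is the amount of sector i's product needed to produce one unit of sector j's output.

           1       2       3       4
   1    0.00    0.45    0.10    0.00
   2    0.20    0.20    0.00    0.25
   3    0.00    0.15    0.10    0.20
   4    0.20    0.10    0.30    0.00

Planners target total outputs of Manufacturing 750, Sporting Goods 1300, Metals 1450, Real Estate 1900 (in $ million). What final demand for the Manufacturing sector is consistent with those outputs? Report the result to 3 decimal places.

I − A =
  [   1.00    -0.45    -0.10     0.00]
  [  -0.20     0.80     0.00    -0.25]
  [   0.00    -0.15     0.90    -0.20]
  [  -0.20    -0.10    -0.30     1.00]
d = (I − A) x:
  d_1 = (+1.00)·750 + (-0.45)·1300 + (-0.10)·1450 + (+0.00)·1900 = 20.000
  d_2 = (-0.20)·750 + (+0.80)·1300 + (+0.00)·1450 + (-0.25)·1900 = 415.000
  d_3 = (+0.00)·750 + (-0.15)·1300 + (+0.90)·1450 + (-0.20)·1900 = 730.000
  d_4 = (-0.20)·750 + (-0.10)·1300 + (-0.30)·1450 + (+1.00)·1900 = 1185.000

d_1 = 20.000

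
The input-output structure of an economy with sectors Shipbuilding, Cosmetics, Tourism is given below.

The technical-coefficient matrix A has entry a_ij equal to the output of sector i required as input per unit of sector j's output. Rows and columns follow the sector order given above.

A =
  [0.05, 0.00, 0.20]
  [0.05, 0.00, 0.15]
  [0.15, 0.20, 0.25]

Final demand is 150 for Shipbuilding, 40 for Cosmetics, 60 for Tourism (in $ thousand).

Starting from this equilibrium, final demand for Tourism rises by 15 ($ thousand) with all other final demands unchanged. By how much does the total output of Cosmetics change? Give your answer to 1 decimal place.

I − A =
  [   0.95     0.00    -0.20]
  [  -0.05     1.00    -0.15]
  [  -0.15    -0.20     0.75]
Cofactors of I−A, C_ij = (−1)^(i+j)·(minor ij) (rows/columns in the sector order above):
  C_11 = (1.00)(0.75) − (-0.15)(-0.20) = 0.7200
  C_12 = −[(-0.05)(0.75) − (-0.15)(-0.15)] = 0.0600
  C_13 = (-0.05)(-0.20) − (1.00)(-0.15) = 0.1600
  C_21 = −[(0.00)(0.75) − (-0.20)(-0.20)] = 0.0400
  C_22 = (0.95)(0.75) − (-0.20)(-0.15) = 0.6825
  C_23 = −[(0.95)(-0.20) − (0.00)(-0.15)] = 0.1900
  C_31 = (0.00)(-0.15) − (-0.20)(1.00) = 0.2000
  C_32 = −[(0.95)(-0.15) − (-0.20)(-0.05)] = 0.1525
  C_33 = (0.95)(1.00) − (0.00)(-0.05) = 0.9500
det(I−A) = Σ_j (I−A)_1j·C_1j = (0.95)(0.7200) + (0.00)(0.0600) + (-0.20)(0.1600) = 0.6520
adj(I−A) = Cᵀ =
  [ 0.7200   0.0400   0.2000]
  [ 0.0600   0.6825   0.1525]
  [ 0.1600   0.1900   0.9500]
(I − A)⁻¹ = adj(I−A) / det(I−A) ≈
  [   1.1043     0.0613     0.3067]
  [   0.0920     1.0468     0.2339]
  [   0.2454     0.2914     1.4571]
Δx = (I − A)⁻¹ Δd with Δd having +15 in the Tourism component and 0 elsewhere.
So Δx_C = L_CT · (+15), where L_CT = adj(I−A)_CT / det(I−A) = 0.1525 / 0.6520.
Δx_C = 0.1525 × (+15) / 0.6520 = 2.2875 / 0.6520 ≈ 3.5.

Δx_C = 3.5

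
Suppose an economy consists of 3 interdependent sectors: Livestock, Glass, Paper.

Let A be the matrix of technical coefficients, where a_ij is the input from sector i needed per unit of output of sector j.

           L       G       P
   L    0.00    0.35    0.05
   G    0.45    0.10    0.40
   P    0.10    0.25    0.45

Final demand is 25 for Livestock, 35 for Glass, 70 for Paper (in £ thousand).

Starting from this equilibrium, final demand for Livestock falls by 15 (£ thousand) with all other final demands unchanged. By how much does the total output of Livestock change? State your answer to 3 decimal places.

I − A =
  [   1.00    -0.35    -0.05]
  [  -0.45     0.90    -0.40]
  [  -0.10    -0.25     0.55]
Cofactors of I−A, C_ij = (−1)^(i+j)·(minor ij) (rows/columns in the sector order above):
  C_11 = (0.90)(0.55) − (-0.40)(-0.25) = 0.3950
  C_12 = −[(-0.45)(0.55) − (-0.40)(-0.10)] = 0.2875
  C_13 = (-0.45)(-0.25) − (0.90)(-0.10) = 0.2025
  C_21 = −[(-0.35)(0.55) − (-0.05)(-0.25)] = 0.2050
  C_22 = (1.00)(0.55) − (-0.05)(-0.10) = 0.5450
  C_23 = −[(1.00)(-0.25) − (-0.35)(-0.10)] = 0.2850
  C_31 = (-0.35)(-0.40) − (-0.05)(0.90) = 0.1850
  C_32 = −[(1.00)(-0.40) − (-0.05)(-0.45)] = 0.4225
  C_33 = (1.00)(0.90) − (-0.35)(-0.45) = 0.7425
det(I−A) = Σ_j (I−A)_1j·C_1j = (1.00)(0.3950) + (-0.35)(0.2875) + (-0.05)(0.2025) = 0.28425
adj(I−A) = Cᵀ =
  [ 0.3950   0.2050   0.1850]
  [ 0.2875   0.5450   0.4225]
  [ 0.2025   0.2850   0.7425]
(I − A)⁻¹ = adj(I−A) / det(I−A) ≈
  [   1.3896     0.7212     0.6508]
  [   1.0114     1.9173     1.4864]
  [   0.7124     1.0026     2.6121]
Δx = (I − A)⁻¹ Δd with Δd having -15 in the Livestock component and 0 elsewhere.
So Δx_L = L_LL · (-15), where L_LL = adj(I−A)_LL / det(I−A) = 0.3950 / 0.28425.
Δx_L = 0.3950 × (-15) / 0.28425 = -5.925 / 0.28425 ≈ -20.844.

Δx_L = -20.844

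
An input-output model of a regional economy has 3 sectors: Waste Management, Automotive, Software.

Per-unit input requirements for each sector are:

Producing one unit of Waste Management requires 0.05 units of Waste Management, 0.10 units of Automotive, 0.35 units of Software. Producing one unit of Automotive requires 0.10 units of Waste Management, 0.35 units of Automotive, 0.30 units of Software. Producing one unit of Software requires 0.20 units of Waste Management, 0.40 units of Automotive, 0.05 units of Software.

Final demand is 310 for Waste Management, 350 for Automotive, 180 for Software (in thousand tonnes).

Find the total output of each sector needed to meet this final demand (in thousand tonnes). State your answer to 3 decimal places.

I − A =
  [   0.95    -0.10    -0.20]
  [  -0.10     0.65    -0.40]
  [  -0.35    -0.30     0.95]
Cofactors of I−A, C_ij = (−1)^(i+j)·(minor ij) (rows/columns in the sector order above):
  C_11 = (0.65)(0.95) − (-0.40)(-0.30) = 0.4975
  C_12 = −[(-0.10)(0.95) − (-0.40)(-0.35)] = 0.2350
  C_13 = (-0.10)(-0.30) − (0.65)(-0.35) = 0.2575
  C_21 = −[(-0.10)(0.95) − (-0.20)(-0.30)] = 0.1550
  C_22 = (0.95)(0.95) − (-0.20)(-0.35) = 0.8325
  C_23 = −[(0.95)(-0.30) − (-0.10)(-0.35)] = 0.3200
  C_31 = (-0.10)(-0.40) − (-0.20)(0.65) = 0.1700
  C_32 = −[(0.95)(-0.40) − (-0.20)(-0.10)] = 0.4000
  C_33 = (0.95)(0.65) − (-0.10)(-0.10) = 0.6075
det(I−A) = Σ_j (I−A)_1j·C_1j = (0.95)(0.4975) + (-0.10)(0.2350) + (-0.20)(0.2575) = 0.397625
adj(I−A) = Cᵀ =
  [ 0.4975   0.1550   0.1700]
  [ 0.2350   0.8325   0.4000]
  [ 0.2575   0.3200   0.6075]
(I − A)⁻¹ = adj(I−A) / det(I−A) ≈
  [   1.2512     0.3898     0.4275]
  [   0.5910     2.0937     1.0060]
  [   0.6476     0.8048     1.5278]
x = (I − A)⁻¹ d = adj(I−A)·d / det(I−A), with det(I−A) = 0.397625:
  x_1 = (0.4975·310 + 0.1550·350 + 0.1700·180) / 0.397625 = 239.075 / 0.397625 ≈ 601.257
  x_2 = (0.2350·310 + 0.8325·350 + 0.4000·180) / 0.397625 = 436.225 / 0.397625 ≈ 1097.076
  x_3 = (0.2575·310 + 0.3200·350 + 0.6075·180) / 0.397625 = 301.175 / 0.397625 ≈ 757.435

x_1 = 601.257, x_2 = 1097.076, x_3 = 757.435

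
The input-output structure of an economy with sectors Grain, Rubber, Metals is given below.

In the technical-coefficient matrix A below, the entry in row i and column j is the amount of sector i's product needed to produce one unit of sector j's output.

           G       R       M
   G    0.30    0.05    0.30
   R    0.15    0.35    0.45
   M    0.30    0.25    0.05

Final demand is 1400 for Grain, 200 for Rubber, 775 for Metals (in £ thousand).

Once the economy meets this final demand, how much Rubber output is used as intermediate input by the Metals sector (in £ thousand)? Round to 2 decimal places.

z_RM = 1184.40

I − A =
  [   0.70    -0.05    -0.30]
  [  -0.15     0.65    -0.45]
  [  -0.30    -0.25     0.95]
Cofactors of I−A, C_ij = (−1)^(i+j)·(minor ij) (rows/columns in the sector order above):
  C_11 = (0.65)(0.95) − (-0.45)(-0.25) = 0.5050
  C_12 = −[(-0.15)(0.95) − (-0.45)(-0.30)] = 0.2775
  C_13 = (-0.15)(-0.25) − (0.65)(-0.30) = 0.2325
  C_21 = −[(-0.05)(0.95) − (-0.30)(-0.25)] = 0.1225
  C_22 = (0.70)(0.95) − (-0.30)(-0.30) = 0.5750
  C_23 = −[(0.70)(-0.25) − (-0.05)(-0.30)] = 0.1900
  C_31 = (-0.05)(-0.45) − (-0.30)(0.65) = 0.2175
  C_32 = −[(0.70)(-0.45) − (-0.30)(-0.15)] = 0.3600
  C_33 = (0.70)(0.65) − (-0.05)(-0.15) = 0.4475
det(I−A) = Σ_j (I−A)_1j·C_1j = (0.70)(0.5050) + (-0.05)(0.2775) + (-0.30)(0.2325) = 0.269875
adj(I−A) = Cᵀ =
  [ 0.5050   0.1225   0.2175]
  [ 0.2775   0.5750   0.3600]
  [ 0.2325   0.1900   0.4475]
(I − A)⁻¹ = adj(I−A) / det(I−A) ≈
  [   1.8712     0.4539     0.8059]
  [   1.0283     2.1306     1.3340]
  [   0.8615     0.7040     1.6582]
First solve x = (I − A)⁻¹ d = adj(I−A)·d / det(I−A); in particular x_M = (0.2325·1400 + 0.1900·200 + 0.4475·775) / 0.269875 = 710.3125 / 0.269875 ≈ 2632.0056.
Intermediate flow from R to M: z_RM = a_RM · x_M = 0.45 × 710.3125 / 0.269875 = 319.640625 / 0.269875 ≈ 1184.40.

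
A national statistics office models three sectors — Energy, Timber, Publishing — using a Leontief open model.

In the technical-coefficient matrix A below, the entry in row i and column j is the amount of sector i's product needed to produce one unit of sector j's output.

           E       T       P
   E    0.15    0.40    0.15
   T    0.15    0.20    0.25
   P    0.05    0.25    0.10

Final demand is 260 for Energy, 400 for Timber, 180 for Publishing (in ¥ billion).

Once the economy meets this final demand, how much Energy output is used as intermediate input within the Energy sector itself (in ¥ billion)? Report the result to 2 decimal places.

z_EE = 113.53

I − A =
  [   0.85    -0.40    -0.15]
  [  -0.15     0.80    -0.25]
  [  -0.05    -0.25     0.90]
Cofactors of I−A, C_ij = (−1)^(i+j)·(minor ij) (rows/columns in the sector order above):
  C_11 = (0.80)(0.90) − (-0.25)(-0.25) = 0.6575
  C_12 = −[(-0.15)(0.90) − (-0.25)(-0.05)] = 0.1475
  C_13 = (-0.15)(-0.25) − (0.80)(-0.05) = 0.0775
  C_21 = −[(-0.40)(0.90) − (-0.15)(-0.25)] = 0.3975
  C_22 = (0.85)(0.90) − (-0.15)(-0.05) = 0.7575
  C_23 = −[(0.85)(-0.25) − (-0.40)(-0.05)] = 0.2325
  C_31 = (-0.40)(-0.25) − (-0.15)(0.80) = 0.2200
  C_32 = −[(0.85)(-0.25) − (-0.15)(-0.15)] = 0.2350
  C_33 = (0.85)(0.80) − (-0.40)(-0.15) = 0.6200
det(I−A) = Σ_j (I−A)_1j·C_1j = (0.85)(0.6575) + (-0.40)(0.1475) + (-0.15)(0.0775) = 0.48825
adj(I−A) = Cᵀ =
  [ 0.6575   0.3975   0.2200]
  [ 0.1475   0.7575   0.2350]
  [ 0.0775   0.2325   0.6200]
(I − A)⁻¹ = adj(I−A) / det(I−A) ≈
  [   1.3466     0.8141     0.4506]
  [   0.3021     1.5515     0.4813]
  [   0.1587     0.4762     1.2698]
First solve x = (I − A)⁻¹ d = adj(I−A)·d / det(I−A); in particular x_E = (0.6575·260 + 0.3975·400 + 0.2200·180) / 0.48825 = 369.55 / 0.48825 ≈ 756.8868.
Intermediate flow from E to E: z_EE = a_EE · x_E = 0.15 × 369.55 / 0.48825 = 55.4325 / 0.48825 ≈ 113.53.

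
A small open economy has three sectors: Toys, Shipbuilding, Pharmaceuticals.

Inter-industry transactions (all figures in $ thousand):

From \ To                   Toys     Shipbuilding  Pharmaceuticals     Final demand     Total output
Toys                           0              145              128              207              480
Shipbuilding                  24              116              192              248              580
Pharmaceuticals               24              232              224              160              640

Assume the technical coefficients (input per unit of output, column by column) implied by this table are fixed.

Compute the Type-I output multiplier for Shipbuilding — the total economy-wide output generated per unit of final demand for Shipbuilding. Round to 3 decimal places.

m_2 = 3.443

Technical coefficients a_ij = z_ij / X_j:
  a_11 = 0/480 = 0.00, a_21 = 24/480 = 0.05, a_31 = 24/480 = 0.05
  a_12 = 145/580 = 0.25, a_22 = 116/580 = 0.20, a_32 = 232/580 = 0.40
  a_13 = 128/640 = 0.20, a_23 = 192/640 = 0.30, a_33 = 224/640 = 0.35
I − A =
  [   1.00    -0.25    -0.20]
  [  -0.05     0.80    -0.30]
  [  -0.05    -0.40     0.65]
Cofactors of I−A, C_ij = (−1)^(i+j)·(minor ij) (rows/columns in the sector order above):
  C_11 = (0.80)(0.65) − (-0.30)(-0.40) = 0.4000
  C_12 = −[(-0.05)(0.65) − (-0.30)(-0.05)] = 0.0475
  C_13 = (-0.05)(-0.40) − (0.80)(-0.05) = 0.0600
  C_21 = −[(-0.25)(0.65) − (-0.20)(-0.40)] = 0.2425
  C_22 = (1.00)(0.65) − (-0.20)(-0.05) = 0.6400
  C_23 = −[(1.00)(-0.40) − (-0.25)(-0.05)] = 0.4125
  C_31 = (-0.25)(-0.30) − (-0.20)(0.80) = 0.2350
  C_32 = −[(1.00)(-0.30) − (-0.20)(-0.05)] = 0.3100
  C_33 = (1.00)(0.80) − (-0.25)(-0.05) = 0.7875
det(I−A) = Σ_j (I−A)_1j·C_1j = (1.00)(0.4000) + (-0.25)(0.0475) + (-0.20)(0.0600) = 0.376125
adj(I−A) = Cᵀ =
  [ 0.4000   0.2425   0.2350]
  [ 0.0475   0.6400   0.3100]
  [ 0.0600   0.4125   0.7875]
(I − A)⁻¹ = adj(I−A) / det(I−A) ≈
  [   1.0635     0.6447     0.6248]
  [   0.1263     1.7016     0.8242]
  [   0.1595     1.0967     2.0937]
The output multiplier for sector j is the column-j sum of the Leontief inverse (I − A)⁻¹ = adj(I−A) / det(I−A).
Column 2 of adj(I−A): (0.2425, 0.6400, 0.4125); det(I−A) = 0.376125.
m_2 = (0.2425 + 0.6400 + 0.4125) / 0.376125 = 1.295 / 0.376125 ≈ 3.443.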